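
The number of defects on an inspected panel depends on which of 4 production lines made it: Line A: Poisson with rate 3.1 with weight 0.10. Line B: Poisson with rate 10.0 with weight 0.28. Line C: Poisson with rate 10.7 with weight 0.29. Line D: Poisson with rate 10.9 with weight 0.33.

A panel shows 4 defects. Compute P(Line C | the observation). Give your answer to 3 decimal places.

Posterior ∝ prior × likelihood, so P(k | x) ∝ P(Z=k) f_k(x); normalise over all components.
Component likelihoods at x = 4 defects:
  p_A = 0.17335
  p_B = 0.0189166
  p_C = 0.0123133
  p_D = 0.0108564
Weight by the priors:
  P(Z=A)·p_A = 0.10 × 0.17335 = 0.017335
  P(Z=B)·p_B = 0.28 × 0.0189166 = 0.00529666
  P(Z=C)·p_C = 0.29 × 0.0123133 = 0.00357084
  P(Z=D)·p_D = 0.33 × 0.0108564 = 0.0035826
Denominator: 0.017335 + 0.00529666 + 0.00357084 + 0.0035826 = 0.0297851
P(Line C | data) ≈ 0.120

0.120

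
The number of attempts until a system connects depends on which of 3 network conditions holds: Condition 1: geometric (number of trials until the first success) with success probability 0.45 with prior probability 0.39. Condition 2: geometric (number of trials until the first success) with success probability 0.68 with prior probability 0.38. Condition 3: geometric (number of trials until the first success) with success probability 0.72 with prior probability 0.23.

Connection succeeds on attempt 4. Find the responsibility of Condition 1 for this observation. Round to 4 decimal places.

0.7070

By Bayes' theorem, P(k | x) = w_k f_k(x) / Σ_j w_j f_j(x).
Evaluate each component's likelihood at the observed value:
  p_1 = 0.45·(1−0.45)^3 = 0.45·0.166375 = 0.0748688
  p_2 = 0.68·(1−0.68)^3 = 0.68·0.032768 = 0.0222822
  p_3 = 0.72·(1−0.72)^3 = 0.72·0.021952 = 0.0158054
Unnormalised posteriors:
  w_1·p_1 = 0.39 × 0.0748688 = 0.0291988
  w_2·p_2 = 0.38 × 0.0222822 = 0.00846725
  w_3·p_3 = 0.23 × 0.0158054 = 0.00363525
Evidence: 0.0291988 + 0.00846725 + 0.00363525 = 0.0413013
Responsibility of Condition 1: 0.0291988 / 0.0413013 ≈ 0.7070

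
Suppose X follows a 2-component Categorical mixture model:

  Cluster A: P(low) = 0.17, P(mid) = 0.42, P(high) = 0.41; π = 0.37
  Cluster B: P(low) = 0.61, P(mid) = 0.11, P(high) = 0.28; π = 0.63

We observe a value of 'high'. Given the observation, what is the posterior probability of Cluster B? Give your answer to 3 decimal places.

0.538

By Bayes' theorem, P(k | x) = π_k f_k(x) / Σ_j π_j f_j(x).
Evaluate each component's likelihood at the observed value:
  f_A = P(high | comp) = 0.41
  f_B = P(high | comp) = 0.28
Weight by the priors:
  π_A·f_A = 0.37 × 0.41 = 0.1517
  π_B·f_B = 0.63 × 0.28 = 0.1764
Sum: 0.1517 + 0.1764 = 0.3281
So the posterior for Cluster B is 0.1764 / 0.3281 ≈ 0.538.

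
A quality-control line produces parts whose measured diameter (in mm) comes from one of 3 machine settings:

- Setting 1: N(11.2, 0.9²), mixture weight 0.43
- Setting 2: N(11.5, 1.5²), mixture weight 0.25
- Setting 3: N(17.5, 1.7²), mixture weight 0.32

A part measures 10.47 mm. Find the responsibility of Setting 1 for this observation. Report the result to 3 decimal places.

0.723

The responsibility of component k is π_k f_k(x) divided by Σ_j π_j f_j(x).
Normal densities:
  L_1 = 0.319011
  L_2 = 0.210103
  L_3 = 4.54047e-05
Weight by the priors:
  π_1·L_1 = 0.43 × 0.319011 = 0.137175
  π_2·L_2 = 0.25 × 0.210103 = 0.0525257
  π_3·L_3 = 0.32 × 4.54047e-05 = 1.45295e-05
Sum: 0.137175 + 0.0525257 + 1.45295e-05 = 0.189715
P(Setting 1 | data) ≈ 0.723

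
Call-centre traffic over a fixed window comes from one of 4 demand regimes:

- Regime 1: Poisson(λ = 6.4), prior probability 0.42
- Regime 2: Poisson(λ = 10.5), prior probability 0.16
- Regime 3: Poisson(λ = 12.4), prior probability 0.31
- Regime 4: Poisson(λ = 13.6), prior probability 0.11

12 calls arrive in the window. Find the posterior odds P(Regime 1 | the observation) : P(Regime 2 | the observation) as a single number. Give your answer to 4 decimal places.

Only the two components matter; the odds are (w_i f_i(x)) / (w_j f_j(x)).
Poisson probabilities:
  f_1 = e^(−6.4)·6.4^12/12! = 0.0163809
  f_2 = e^(−10.5)·10.5^12/12! = 0.103239
  f_3 = e^(−12.4)·12.4^12/12! = 0.113624
  f_4 = e^(−13.6)·13.6^12/12! = 0.103687
Odds = (0.42/0.16) × (0.0163809/0.103239) = 2.625 × 0.15867 ≈ 0.4165

0.4165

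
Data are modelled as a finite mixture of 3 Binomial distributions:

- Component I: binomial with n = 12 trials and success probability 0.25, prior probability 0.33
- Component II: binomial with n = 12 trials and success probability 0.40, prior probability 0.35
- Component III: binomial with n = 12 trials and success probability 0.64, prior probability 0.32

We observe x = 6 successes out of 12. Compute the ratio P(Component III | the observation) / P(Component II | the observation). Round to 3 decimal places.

Posterior odds = (π_i f_i(x)) / (π_j f_j(x)); the normalising sum cancels.
Component likelihoods at x = 6 successes out of 12:
  L_I = 0.0401495
  L_II = 0.176579
  L_III = 0.138219
Odds = (0.32/0.35) × (0.138219/0.176579) = 0.914286 × 0.782758 ≈ 0.716

0.716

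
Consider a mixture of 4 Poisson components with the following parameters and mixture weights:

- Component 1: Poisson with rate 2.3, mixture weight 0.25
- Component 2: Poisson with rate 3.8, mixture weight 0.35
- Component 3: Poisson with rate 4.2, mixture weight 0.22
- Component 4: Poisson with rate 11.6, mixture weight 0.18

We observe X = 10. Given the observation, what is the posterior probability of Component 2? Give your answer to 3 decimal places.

The responsibility of component k is π_k f_k(x) divided by Σ_j π_j f_j(x).
Component likelihoods at x = 10:
  f_1 = 0.000114456
  f_2 = 0.00387038
  f_3 = 0.00705819
  f_4 = 0.11143
Prior × likelihood for each component:
  π_1·f_1 = 0.25 × 0.000114456 = 2.8614e-05
  π_2·f_2 = 0.35 × 0.00387038 = 0.00135463
  π_3·f_3 = 0.22 × 0.00705819 = 0.0015528
  π_4·f_4 = 0.18 × 0.11143 = 0.0200573
Evidence: 2.8614e-05 + 0.00135463 + 0.0015528 + 0.0200573 = 0.0229934
So the posterior for Component 2 is 0.00135463 / 0.0229934 ≈ 0.059.

0.059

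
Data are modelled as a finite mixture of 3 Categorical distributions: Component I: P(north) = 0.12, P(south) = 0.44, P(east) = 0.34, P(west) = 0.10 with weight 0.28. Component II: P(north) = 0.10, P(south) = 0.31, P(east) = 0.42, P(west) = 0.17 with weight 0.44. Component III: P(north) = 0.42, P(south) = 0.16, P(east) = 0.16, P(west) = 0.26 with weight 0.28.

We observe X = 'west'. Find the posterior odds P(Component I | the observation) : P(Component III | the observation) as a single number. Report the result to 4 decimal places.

Posterior odds = (π_i f_i(x)) / (π_j f_j(x)); the normalising sum cancels.
Component likelihoods at x = 'west':
  L_I = P(west | comp) = 0.10
  L_II = P(west | comp) = 0.17
  L_III = P(west | comp) = 0.26
0.028 / 0.0728 ≈ 0.3846

0.3846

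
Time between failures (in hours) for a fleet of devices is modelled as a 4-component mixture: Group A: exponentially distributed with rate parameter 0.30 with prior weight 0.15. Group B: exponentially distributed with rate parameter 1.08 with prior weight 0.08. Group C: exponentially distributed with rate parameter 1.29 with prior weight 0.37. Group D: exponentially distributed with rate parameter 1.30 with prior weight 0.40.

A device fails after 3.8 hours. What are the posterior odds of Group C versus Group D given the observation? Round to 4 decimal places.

Posterior odds = (w_i f_i(x)) / (w_j f_j(x)); the normalising sum cancels.
Evaluate each component's likelihood at the observed value:
  p_A = 0.0959457
  p_B = 0.017827
  p_C = 0.0095869
  p_D = 0.00930098
0.00354715 / 0.00372039 ≈ 0.9534

0.9534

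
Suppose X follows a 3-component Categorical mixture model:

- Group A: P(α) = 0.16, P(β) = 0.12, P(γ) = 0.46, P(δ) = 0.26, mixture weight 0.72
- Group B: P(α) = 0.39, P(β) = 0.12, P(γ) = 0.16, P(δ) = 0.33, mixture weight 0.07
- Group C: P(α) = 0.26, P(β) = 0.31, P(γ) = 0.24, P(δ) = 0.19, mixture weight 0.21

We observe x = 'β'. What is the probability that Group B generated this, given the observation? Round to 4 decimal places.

Posterior ∝ prior × likelihood, so P(k | x) ∝ π_k f_k(x); normalise over all components.
Evaluate each component's likelihood at the observed value:
  p_A = P(β | comp) = 0.12
  p_B = P(β | comp) = 0.12
  p_C = P(β | comp) = 0.31
Unnormalised posteriors:
  π_A·p_A = 0.72 × 0.12 = 0.0864
  π_B·p_B = 0.07 × 0.12 = 0.0084
  π_C·p_C = 0.21 × 0.31 = 0.0651
Sum: 0.0864 + 0.0084 + 0.0651 = 0.1599
Responsibility of Group B: 0.0084 / 0.1599 ≈ 0.0525

0.0525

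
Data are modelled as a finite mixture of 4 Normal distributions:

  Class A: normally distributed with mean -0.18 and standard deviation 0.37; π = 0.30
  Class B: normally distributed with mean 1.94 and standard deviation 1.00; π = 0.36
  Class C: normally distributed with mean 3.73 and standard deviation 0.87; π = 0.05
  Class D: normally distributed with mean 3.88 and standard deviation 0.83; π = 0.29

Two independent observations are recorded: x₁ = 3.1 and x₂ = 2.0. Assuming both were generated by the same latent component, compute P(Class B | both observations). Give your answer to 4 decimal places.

0.8681

P(component k | x) = w_k·f_k(x) / marginal(x), where marginal(x) = Σ_j w_j·f_j(x).
Since both observations come from the same component, the likelihood for component k is f_k(x₁)·f_k(x₂).
  p_A = [9.28993e-18] × [3.12302e-08] = 2.90126e-25
  p_B = [0.203571] × [0.398225] = 0.0810672
  p_C = [0.352796] × [0.0634975] = 0.0224017
  p_D = [0.309072] × [0.0369623] = 0.011424
Weight by the priors:
  w_A·p_A = 0.30 × 2.90126e-25 = 8.70378e-26
  w_B·p_B = 0.36 × 0.0810672 = 0.0291842
  w_C·p_C = 0.05 × 0.0224017 = 0.00112009
  w_D·p_D = 0.29 × 0.011424 = 0.00331296
Marginal: 8.70378e-26 + 0.0291842 + 0.00112009 + 0.00331296 = 0.0336172
So the posterior for Class B is 0.0291842 / 0.0336172 ≈ 0.8681.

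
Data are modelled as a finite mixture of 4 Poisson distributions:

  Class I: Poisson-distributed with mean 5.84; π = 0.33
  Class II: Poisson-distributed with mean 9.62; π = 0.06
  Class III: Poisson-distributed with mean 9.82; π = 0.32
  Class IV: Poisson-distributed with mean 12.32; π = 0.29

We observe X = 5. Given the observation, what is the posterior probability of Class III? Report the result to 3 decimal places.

Apply Bayes' rule: the posterior for each component is proportional to its prior times its likelihood at x.
Poisson probabilities:
  f_I = e^(−5.84)·5.84^5/5! = 0.164666
  f_II = e^(−9.62)·9.62^5/5! = 0.0455807
  f_III = e^(−9.82)·9.82^5/5! = 0.0413623
  f_IV = e^(−12.32)·12.32^5/5! = 0.0105527
Prior × likelihood for each component:
  π_I·f_I = 0.33 × 0.164666 = 0.0543397
  π_II·f_II = 0.06 × 0.0455807 = 0.00273484
  π_III·f_III = 0.32 × 0.0413623 = 0.0132359
  π_IV·f_IV = 0.29 × 0.0105527 = 0.00306029
Marginal: 0.0543397 + 0.00273484 + 0.0132359 + 0.00306029 = 0.0733707
P(Class III | the observation) ≈ 0.180

0.180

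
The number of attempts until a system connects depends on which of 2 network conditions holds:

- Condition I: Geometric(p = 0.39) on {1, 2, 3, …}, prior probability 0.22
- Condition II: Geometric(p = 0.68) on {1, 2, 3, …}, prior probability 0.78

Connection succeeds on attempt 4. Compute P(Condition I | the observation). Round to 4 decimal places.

Apply Bayes' rule: the posterior for each component is proportional to its prior times its likelihood at x.
Geometric probabilities:
  f_I = 0.39·(1−0.39)^3 = 0.39·0.226981 = 0.0885226
  f_II = 0.68·(1−0.68)^3 = 0.68·0.032768 = 0.0222822
Unnormalised posteriors:
  P(Z=I)·f_I = 0.22 × 0.0885226 = 0.019475
  P(Z=II)·f_II = 0.78 × 0.0222822 = 0.0173801
Denominator: 0.019475 + 0.0173801 = 0.0368551
So the posterior for Condition I is 0.019475 / 0.0368551 ≈ 0.5284.

0.5284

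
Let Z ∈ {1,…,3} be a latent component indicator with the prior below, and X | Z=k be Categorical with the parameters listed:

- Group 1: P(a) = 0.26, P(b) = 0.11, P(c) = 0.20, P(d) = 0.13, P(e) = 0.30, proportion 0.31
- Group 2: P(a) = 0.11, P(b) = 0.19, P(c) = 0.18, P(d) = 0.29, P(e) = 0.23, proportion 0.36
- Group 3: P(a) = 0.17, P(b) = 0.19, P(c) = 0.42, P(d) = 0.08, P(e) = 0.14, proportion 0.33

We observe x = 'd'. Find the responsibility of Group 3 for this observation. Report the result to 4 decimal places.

Apply Bayes' rule: the posterior for each component is proportional to its prior times its likelihood at x.
Categorical probabilities:
  f_1 = P(d | comp) = 0.13
  f_2 = P(d | comp) = 0.29
  f_3 = P(d | comp) = 0.08
Multiply by the mixture weights:
  π_1·f_1 = 0.31 × 0.13 = 0.0403
  π_2·f_2 = 0.36 × 0.29 = 0.1044
  π_3·f_3 = 0.33 × 0.08 = 0.0264
Denominator: 0.0403 + 0.1044 + 0.0264 = 0.1711
P(Group 3 | x) ≈ 0.1543

0.1543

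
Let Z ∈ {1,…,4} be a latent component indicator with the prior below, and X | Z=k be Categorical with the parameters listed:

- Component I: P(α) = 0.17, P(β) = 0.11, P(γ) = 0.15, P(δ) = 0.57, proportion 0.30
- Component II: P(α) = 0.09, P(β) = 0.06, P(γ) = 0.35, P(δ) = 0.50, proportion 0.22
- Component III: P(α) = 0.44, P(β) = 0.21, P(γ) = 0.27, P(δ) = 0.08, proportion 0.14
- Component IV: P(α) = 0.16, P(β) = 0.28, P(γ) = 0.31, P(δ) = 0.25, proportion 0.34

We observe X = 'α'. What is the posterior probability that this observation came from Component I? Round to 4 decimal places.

0.2730

Posterior ∝ prior × likelihood, so P(k | x) ∝ w_k f_k(x); normalise over all components.
Component likelihoods at x = 'α':
  f_I = P(α | comp) = 0.17
  f_II = P(α | comp) = 0.09
  f_III = P(α | comp) = 0.44
  f_IV = P(α | comp) = 0.16
Unnormalised posteriors:
  w_I·f_I = 0.30 × 0.17 = 0.051
  w_II·f_II = 0.22 × 0.09 = 0.0198
  w_III·f_III = 0.14 × 0.44 = 0.0616
  w_IV·f_IV = 0.34 × 0.16 = 0.0544
Normaliser: 0.051 + 0.0198 + 0.0616 + 0.0544 = 0.1868
P(Component I | the observation) = 0.051 / 0.1868 ≈ 0.2730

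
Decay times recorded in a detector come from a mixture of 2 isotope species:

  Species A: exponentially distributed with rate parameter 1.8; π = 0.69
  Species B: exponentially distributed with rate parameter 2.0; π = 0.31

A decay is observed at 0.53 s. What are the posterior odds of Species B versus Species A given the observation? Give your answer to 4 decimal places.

0.4490

Since P(k|x) ∝ P(Z=k) f_k(x), the posterior odds are P(Z=i) f_i(x) / (P(Z=j) f_j(x)).
Evaluate each component's likelihood at the observed value:
  L_A = 1.8·e^(−1.8·0.53) = 1.8·e^(−0.9540) = 0.693355
  L_B = 2.0·e^(−2.0·0.53) = 2.0·e^(−1.0600) = 0.692912
Odds = (0.31/0.69) × (0.692912/0.693355) = 0.449275 × 0.999361 ≈ 0.4490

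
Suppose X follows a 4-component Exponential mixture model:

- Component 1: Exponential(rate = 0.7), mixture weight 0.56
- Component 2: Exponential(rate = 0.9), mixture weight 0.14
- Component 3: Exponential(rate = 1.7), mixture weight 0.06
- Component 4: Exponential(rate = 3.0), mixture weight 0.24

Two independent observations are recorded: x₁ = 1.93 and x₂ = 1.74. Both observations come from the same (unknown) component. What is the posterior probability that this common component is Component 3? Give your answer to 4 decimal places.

0.0132

The responsibility of component k is π_k f_k(x) divided by Σ_j π_j f_j(x).
Since both observations come from the same component, the likelihood for component k is f_k(x₁)·f_k(x₂).
  L_1 = [0.7·e^(−0.7·1.93) = 0.7·e^(−1.3510) = 0.181287] × [0.207075] = 0.0375399
  L_2 = [0.9·e^(−0.9·1.93) = 0.9·e^(−1.7370) = 0.158443] × [0.187991] = 0.0297859
  L_3 = [1.7·e^(−1.7·1.93) = 1.7·e^(−3.2810) = 0.0639041] × [0.0882685] = 0.00564072
  L_4 = [3.0·e^(−3.0·1.93) = 3.0·e^(−5.7900) = 0.00917395] × [0.016222] = 0.00014882
Unnormalised posteriors:
  π_1·L_1 = 0.56 × 0.0375399 = 0.0210224
  π_2·L_2 = 0.14 × 0.0297859 = 0.00417002
  π_3·L_3 = 0.06 × 0.00564072 = 0.000338443
  π_4·L_4 = 0.24 × 0.00014882 = 3.57167e-05
Evidence: 0.0210224 + 0.00417002 + 0.000338443 + 3.57167e-05 = 0.0255665
Responsibility of Component 3: 0.000338443 / 0.0255665 ≈ 0.0132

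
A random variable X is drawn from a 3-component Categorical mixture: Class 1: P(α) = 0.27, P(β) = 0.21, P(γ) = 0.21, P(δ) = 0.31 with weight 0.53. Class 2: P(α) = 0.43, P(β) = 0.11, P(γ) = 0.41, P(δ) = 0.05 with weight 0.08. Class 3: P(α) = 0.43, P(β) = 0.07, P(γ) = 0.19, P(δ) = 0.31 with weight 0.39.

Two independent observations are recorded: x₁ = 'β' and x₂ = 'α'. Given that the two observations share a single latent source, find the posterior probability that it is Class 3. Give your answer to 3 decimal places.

The responsibility of component k is π_k f_k(x) divided by Σ_j π_j f_j(x).
Since both observations come from the same component, the likelihood for component k is f_k(x₁)·f_k(x₂).
  L_1 = [P(β | comp) = 0.21] × [0.27] = 0.0567
  L_2 = [P(β | comp) = 0.11] × [0.43] = 0.0473
  L_3 = [P(β | comp) = 0.07] × [0.43] = 0.0301
Unnormalised posteriors:
  π_1·L_1 = 0.53 × 0.0567 = 0.030051
  π_2·L_2 = 0.08 × 0.0473 = 0.003784
  π_3·L_3 = 0.39 × 0.0301 = 0.011739
Marginal: 0.030051 + 0.003784 + 0.011739 = 0.045574
P(Class 3 | x₁, x₂) = 0.011739 / 0.045574 ≈ 0.258

0.258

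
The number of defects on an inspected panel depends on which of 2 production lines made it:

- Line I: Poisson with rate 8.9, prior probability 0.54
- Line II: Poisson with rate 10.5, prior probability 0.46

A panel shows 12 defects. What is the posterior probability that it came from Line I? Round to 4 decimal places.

The responsibility of component k is P(Z=k) f_k(x) divided by Σ_j P(Z=j) f_j(x).
Evaluate each component's likelihood at the observed value:
  L_I = 0.070327
  L_II = 0.103239
Multiply by the mixture weights:
  P(Z=I)·L_I = 0.54 × 0.070327 = 0.0379766
  P(Z=II)·L_II = 0.46 × 0.103239 = 0.0474898
Marginal: 0.0379766 + 0.0474898 = 0.0854664
P(Line I | data) ≈ 0.4443

0.4443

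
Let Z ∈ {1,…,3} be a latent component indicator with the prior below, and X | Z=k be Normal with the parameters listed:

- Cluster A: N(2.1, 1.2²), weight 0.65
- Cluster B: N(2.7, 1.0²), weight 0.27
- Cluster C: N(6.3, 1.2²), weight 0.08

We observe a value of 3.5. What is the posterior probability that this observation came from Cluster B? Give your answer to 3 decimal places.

Apply Bayes' rule: the posterior for each component is proportional to its prior times its likelihood at x.
Evaluate each component's likelihood at the observed value:
  f_A = (1/(1.2·√(2π)))·exp(−(3.5−2.1)²/(2·1.2²)) = 0.332452·exp(-0.68056) = 0.168332
  f_B = (1/(1.0·√(2π)))·exp(−(3.5−2.7)²/(2·1.0²)) = 0.398942·exp(-0.32000) = 0.289692
  f_C = (1/(1.2·√(2π)))·exp(−(3.5−6.3)²/(2·1.2²)) = 0.332452·exp(-2.72222) = 0.0218516
Multiply by the mixture weights:
  w_A·f_A = 0.65 × 0.168332 = 0.109416
  w_B·f_B = 0.27 × 0.289692 = 0.0782167
  w_C·f_C = 0.08 × 0.0218516 = 0.00174813
Sum: 0.109416 + 0.0782167 + 0.00174813 = 0.189381
Responsibility of Cluster B: 0.0782167 / 0.189381 ≈ 0.413

0.413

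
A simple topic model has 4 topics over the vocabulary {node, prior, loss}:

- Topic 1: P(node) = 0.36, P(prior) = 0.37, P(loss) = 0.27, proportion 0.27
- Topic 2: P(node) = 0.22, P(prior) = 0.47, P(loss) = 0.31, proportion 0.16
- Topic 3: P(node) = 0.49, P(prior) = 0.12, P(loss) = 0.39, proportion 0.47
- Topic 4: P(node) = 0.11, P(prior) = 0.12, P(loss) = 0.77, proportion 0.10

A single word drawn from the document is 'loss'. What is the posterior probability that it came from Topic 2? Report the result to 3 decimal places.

0.130

By Bayes' theorem, P(k | x) = w_k f_k(x) / Σ_j w_j f_j(x).
Evaluate each component's likelihood at the observed value:
  p_1 = 0.27
  p_2 = 0.31
  p_3 = 0.39
  p_4 = 0.77
Weight by the priors:
  w_1·p_1 = 0.27 × 0.27 = 0.0729
  w_2·p_2 = 0.16 × 0.31 = 0.0496
  w_3·p_3 = 0.47 × 0.39 = 0.1833
  w_4·p_4 = 0.10 × 0.77 = 0.077
Normaliser: 0.0729 + 0.0496 + 0.1833 + 0.077 = 0.3828
P(Topic 2 | data) = 0.0496 / 0.3828 ≈ 0.130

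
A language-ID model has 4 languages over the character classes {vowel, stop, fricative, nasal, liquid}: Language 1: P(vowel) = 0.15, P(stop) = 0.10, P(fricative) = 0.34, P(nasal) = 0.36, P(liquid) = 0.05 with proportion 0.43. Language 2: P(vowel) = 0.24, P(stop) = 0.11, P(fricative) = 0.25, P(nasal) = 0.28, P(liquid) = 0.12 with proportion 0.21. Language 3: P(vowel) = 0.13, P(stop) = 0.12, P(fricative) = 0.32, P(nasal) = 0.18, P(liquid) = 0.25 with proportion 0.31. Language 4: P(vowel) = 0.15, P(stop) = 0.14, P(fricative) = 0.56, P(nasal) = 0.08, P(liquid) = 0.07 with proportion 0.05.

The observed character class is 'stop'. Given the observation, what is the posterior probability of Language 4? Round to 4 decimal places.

The responsibility of component k is π_k f_k(x) divided by Σ_j π_j f_j(x).
Evaluate each component's likelihood at the observed value:
  f_1 = P(stop | comp) = 0.10
  f_2 = P(stop | comp) = 0.11
  f_3 = P(stop | comp) = 0.12
  f_4 = P(stop | comp) = 0.14
Weight by the priors:
  π_1·f_1 = 0.43 × 0.1 = 0.043
  π_2·f_2 = 0.21 × 0.11 = 0.0231
  π_3·f_3 = 0.31 × 0.12 = 0.0372
  π_4·f_4 = 0.05 × 0.14 = 0.007
Marginal: 0.043 + 0.0231 + 0.0372 + 0.007 = 0.1103
P(Language 4 | x) ≈ 0.0635

0.0635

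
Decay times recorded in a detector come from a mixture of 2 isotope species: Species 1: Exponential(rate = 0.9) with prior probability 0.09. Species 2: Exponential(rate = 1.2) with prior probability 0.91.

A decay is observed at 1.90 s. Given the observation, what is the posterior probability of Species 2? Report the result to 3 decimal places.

0.884

Apply Bayes' rule: the posterior for each component is proportional to its prior times its likelihood at x.
Exponential densities:
  f_1 = 0.9·e^(−0.9·1.90) = 0.9·e^(−1.7100) = 0.162779
  f_2 = 1.2·e^(−1.2·1.90) = 1.2·e^(−2.2800) = 0.122741
Unnormalised posteriors:
  π_1·f_1 = 0.09 × 0.162779 = 0.0146501
  π_2·f_2 = 0.91 × 0.122741 = 0.111694
Sum: 0.0146501 + 0.111694 = 0.126344
P(Species 2 | 1.90 s) = 0.111694 / 0.126344 ≈ 0.884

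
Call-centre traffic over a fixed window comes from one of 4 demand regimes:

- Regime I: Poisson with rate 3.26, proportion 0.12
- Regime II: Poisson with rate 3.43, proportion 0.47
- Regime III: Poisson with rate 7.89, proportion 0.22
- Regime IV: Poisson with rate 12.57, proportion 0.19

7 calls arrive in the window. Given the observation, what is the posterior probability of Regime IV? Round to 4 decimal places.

0.1119

The responsibility of component k is w_k f_k(x) divided by Σ_j w_j f_j(x).
Component likelihoods at x = 7 calls:
  f_I = 0.0298052
  f_II = 0.035892
  f_III = 0.141425
  f_IV = 0.0341849
Weight by the priors:
  w_I·f_I = 0.12 × 0.0298052 = 0.00357663
  w_II·f_II = 0.47 × 0.035892 = 0.0168693
  w_III·f_III = 0.22 × 0.141425 = 0.0311134
  w_IV·f_IV = 0.19 × 0.0341849 = 0.00649514
Sum: 0.00357663 + 0.0168693 + 0.0311134 + 0.00649514 = 0.0580544
So the posterior for Regime IV is 0.00649514 / 0.0580544 ≈ 0.1119.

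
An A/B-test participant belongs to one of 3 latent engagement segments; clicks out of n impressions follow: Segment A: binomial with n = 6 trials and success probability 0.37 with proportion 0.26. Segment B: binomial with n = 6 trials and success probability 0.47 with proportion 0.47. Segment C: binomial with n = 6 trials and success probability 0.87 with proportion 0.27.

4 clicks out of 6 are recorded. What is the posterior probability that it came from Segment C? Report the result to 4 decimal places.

By Bayes' theorem, P(k | x) = w_k f_k(x) / Σ_j w_j f_j(x).
Binomial probabilities:
  p_A = C(6,4)·0.37^4·0.63^2 = 15·0.0187416·0.3969 = 0.111578
  p_B = C(6,4)·0.47^4·0.53^2 = 15·0.0487968·0.2809 = 0.205605
  p_C = C(6,4)·0.87^4·0.13^2 = 15·0.572898·0.0169 = 0.14523
Weight by the priors:
  w_A·p_A = 0.26 × 0.111578 = 0.0290103
  w_B·p_B = 0.47 × 0.205605 = 0.0966345
  w_C·p_C = 0.27 × 0.14523 = 0.039212
Sum: 0.0290103 + 0.0966345 + 0.039212 = 0.164857
So the posterior for Segment C is 0.039212 / 0.164857 ≈ 0.2379.

0.2379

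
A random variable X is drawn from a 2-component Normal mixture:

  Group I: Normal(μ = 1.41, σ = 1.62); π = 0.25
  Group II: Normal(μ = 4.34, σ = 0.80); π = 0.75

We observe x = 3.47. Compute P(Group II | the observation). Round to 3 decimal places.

0.883

The responsibility of component k is π_k f_k(x) divided by Σ_j π_j f_j(x).
Component likelihoods at x = 3.47:
  L_I = 0.109717
  L_II = 0.276064
Multiply by the mixture weights:
  π_I·L_I = 0.25 × 0.109717 = 0.0274292
  π_II·L_II = 0.75 × 0.276064 = 0.207048
Marginal: 0.0274292 + 0.207048 = 0.234477
So the posterior for Group II is 0.207048 / 0.234477 ≈ 0.883.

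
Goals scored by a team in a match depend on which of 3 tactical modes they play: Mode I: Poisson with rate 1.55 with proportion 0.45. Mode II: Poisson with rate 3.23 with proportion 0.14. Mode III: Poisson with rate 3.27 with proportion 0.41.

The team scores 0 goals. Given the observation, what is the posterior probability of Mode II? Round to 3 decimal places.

0.047

Apply Bayes' rule: the posterior for each component is proportional to its prior times its likelihood at x.
Evaluate each component's likelihood at the observed value:
  p_I = 0.212248
  p_II = 0.0395575
  p_III = 0.0380064
Weight by the priors:
  P(Z=I)·p_I = 0.45 × 0.212248 = 0.0955116
  P(Z=II)·p_II = 0.14 × 0.0395575 = 0.00553805
  P(Z=III)·p_III = 0.41 × 0.0380064 = 0.0155826
Denominator: 0.0955116 + 0.00553805 + 0.0155826 = 0.116632
P(Mode II | data) = 0.00553805 / 0.116632 ≈ 0.047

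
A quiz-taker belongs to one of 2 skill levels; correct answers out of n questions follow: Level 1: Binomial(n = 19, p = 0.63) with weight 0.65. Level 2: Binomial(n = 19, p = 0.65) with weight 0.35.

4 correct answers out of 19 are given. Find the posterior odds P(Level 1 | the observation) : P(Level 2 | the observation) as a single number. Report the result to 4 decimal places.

The posterior odds equal the prior odds times the likelihood ratio: (P(Z=i)/P(Z=j))·(f_i(x)/f_j(x)).
Component likelihoods at x = 4 correct answers out of 19:
  L_1 = C(19,4)·0.63^4·0.37^15 = 3876·0.15753·3.33446e-07 = 0.000203597
  L_2 = C(19,4)·0.65^4·0.35^15 = 3876·0.178506·1.44884e-07 = 0.000100244
0.000132338 / 3.50854e-05 ≈ 3.7719

3.7719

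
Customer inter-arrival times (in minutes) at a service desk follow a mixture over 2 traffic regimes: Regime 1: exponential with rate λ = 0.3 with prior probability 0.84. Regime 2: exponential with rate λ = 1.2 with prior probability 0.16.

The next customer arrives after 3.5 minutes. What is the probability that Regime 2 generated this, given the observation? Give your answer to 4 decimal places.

Apply Bayes' rule: the posterior for each component is proportional to its prior times its likelihood at x.
Component likelihoods at x = 3.5 minutes:
  p_1 = 0.3·e^(−0.3·3.5) = 0.3·e^(−1.0500) = 0.104981
  p_2 = 1.2·e^(−1.2·3.5) = 1.2·e^(−4.2000) = 0.0179947
Prior × likelihood for each component:
  P(Z=1)·p_1 = 0.84 × 0.104981 = 0.0881843
  P(Z=2)·p_2 = 0.16 × 0.0179947 = 0.00287915
Normaliser: 0.0881843 + 0.00287915 = 0.0910635
Responsibility of Regime 2: 0.00287915 / 0.0910635 ≈ 0.0316

0.0316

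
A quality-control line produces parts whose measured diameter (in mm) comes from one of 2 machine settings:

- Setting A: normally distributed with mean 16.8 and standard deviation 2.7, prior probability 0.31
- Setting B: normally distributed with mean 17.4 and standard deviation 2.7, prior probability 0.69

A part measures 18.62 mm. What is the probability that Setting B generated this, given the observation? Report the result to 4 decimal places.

0.7161

By Bayes' theorem, P(k | x) = w_k f_k(x) / Σ_j w_j f_j(x).
Component likelihoods at x = 18.62 mm:
  f_A = (1/(2.7·√(2π)))·exp(−(18.62−16.8)²/(2·2.7²)) = 0.147756·exp(-0.22719) = 0.117728
  f_B = (1/(2.7·√(2π)))·exp(−(18.62−17.4)²/(2·2.7²)) = 0.147756·exp(-0.10209) = 0.133417
Multiply by the mixture weights:
  w_A·f_A = 0.31 × 0.117728 = 0.0364957
  w_B·f_B = 0.69 × 0.133417 = 0.0920578
Marginal: 0.0364957 + 0.0920578 = 0.128553
P(Setting B | the observation) ≈ 0.7161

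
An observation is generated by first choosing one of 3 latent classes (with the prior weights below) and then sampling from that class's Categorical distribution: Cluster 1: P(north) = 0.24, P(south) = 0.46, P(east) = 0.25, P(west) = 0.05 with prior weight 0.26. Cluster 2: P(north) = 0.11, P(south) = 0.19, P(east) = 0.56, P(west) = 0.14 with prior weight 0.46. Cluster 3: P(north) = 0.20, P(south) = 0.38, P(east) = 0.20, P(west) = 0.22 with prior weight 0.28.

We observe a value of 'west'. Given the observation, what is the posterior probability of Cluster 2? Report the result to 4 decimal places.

0.4633

Posterior ∝ prior × likelihood, so P(k | x) ∝ P(Z=k) f_k(x); normalise over all components.
Categorical probabilities:
  L_1 = 0.05
  L_2 = 0.14
  L_3 = 0.22
Prior × likelihood for each component:
  P(Z=1)·L_1 = 0.26 × 0.05 = 0.013
  P(Z=2)·L_2 = 0.46 × 0.14 = 0.0644
  P(Z=3)·L_3 = 0.28 × 0.22 = 0.0616
Denominator: 0.013 + 0.0644 + 0.0616 = 0.139
P(Cluster 2 | 'west') = 0.0644 / 0.139 ≈ 0.4633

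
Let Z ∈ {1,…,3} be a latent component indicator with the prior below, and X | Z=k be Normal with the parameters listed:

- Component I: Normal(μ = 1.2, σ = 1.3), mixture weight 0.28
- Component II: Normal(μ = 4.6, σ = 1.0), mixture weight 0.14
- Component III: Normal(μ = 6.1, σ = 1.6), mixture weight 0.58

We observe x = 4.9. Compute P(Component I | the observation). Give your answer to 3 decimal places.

0.009

Posterior ∝ prior × likelihood, so P(k | x) ∝ π_k f_k(x); normalise over all components.
Normal densities:
  f_I = 0.00534497
  f_II = 0.381388
  f_III = 0.188211
Weight by the priors:
  π_I·f_I = 0.28 × 0.00534497 = 0.00149659
  π_II·f_II = 0.14 × 0.381388 = 0.0533943
  π_III·f_III = 0.58 × 0.188211 = 0.109162
Evidence: 0.00149659 + 0.0533943 + 0.109162 = 0.164053
P(Component I | x) ≈ 0.009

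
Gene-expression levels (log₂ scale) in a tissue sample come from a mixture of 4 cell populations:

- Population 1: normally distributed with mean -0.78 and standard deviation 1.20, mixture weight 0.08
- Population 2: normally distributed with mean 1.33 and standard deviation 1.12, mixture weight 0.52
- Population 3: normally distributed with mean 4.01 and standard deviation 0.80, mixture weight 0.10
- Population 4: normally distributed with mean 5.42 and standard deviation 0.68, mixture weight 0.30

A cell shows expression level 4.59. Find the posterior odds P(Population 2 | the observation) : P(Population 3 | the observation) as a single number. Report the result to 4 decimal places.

0.0699

Only the two components matter; the odds are (w_i f_i(x)) / (w_j f_j(x)).
Component likelihoods at x = 4.59:
  f_1 = (1/(1.20·√(2π)))·exp(−(4.59−-0.78)²/(2·1.20²)) = 0.332452·exp(-10.01281) = 1.49011e-05
  f_2 = (1/(1.12·√(2π)))·exp(−(4.59−1.33)²/(2·1.12²)) = 0.356198·exp(-4.23613) = 0.00515187
  f_3 = (1/(0.80·√(2π)))·exp(−(4.59−4.01)²/(2·0.80²)) = 0.498678·exp(-0.26281) = 0.383426
  f_4 = (1/(0.68·√(2π)))·exp(−(4.59−5.42)²/(2·0.68²)) = 0.586680·exp(-0.74492) = 0.27854
Odds = (0.52/0.10) × (0.00515187/0.383426) = 5.2 × 0.0134364 ≈ 0.0699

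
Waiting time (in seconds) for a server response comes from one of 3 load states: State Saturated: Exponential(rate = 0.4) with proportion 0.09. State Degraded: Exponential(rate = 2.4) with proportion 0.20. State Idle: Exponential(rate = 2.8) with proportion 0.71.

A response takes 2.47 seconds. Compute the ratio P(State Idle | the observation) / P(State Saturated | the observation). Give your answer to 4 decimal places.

Posterior odds = (π_i f_i(x)) / (π_j f_j(x)); the normalising sum cancels.
Exponential densities:
  f_Saturated = 0.148928
  f_Degraded = 0.00639313
  f_Idle = 0.00277701
0.00197168 / 0.0134035 ≈ 0.1471

0.1471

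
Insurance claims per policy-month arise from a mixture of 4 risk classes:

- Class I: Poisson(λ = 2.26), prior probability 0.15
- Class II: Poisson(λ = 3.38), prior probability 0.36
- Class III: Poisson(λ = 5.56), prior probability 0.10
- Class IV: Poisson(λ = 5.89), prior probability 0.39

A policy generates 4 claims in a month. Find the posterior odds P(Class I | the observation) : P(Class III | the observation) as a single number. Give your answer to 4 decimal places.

The posterior odds equal the prior odds times the likelihood ratio: (w_i/w_j)·(f_i(x)/f_j(x)).
Evaluate each component's likelihood at the observed value:
  p_I = e^(−2.26)·2.26^4/4! = 0.113427
  p_II = e^(−3.38)·3.38^4/4! = 0.185157
  p_III = e^(−5.56)·5.56^4/4! = 0.153254
  p_IV = e^(−5.89)·5.89^4/4! = 0.138757
Odds = (0.15/0.10) × (0.113427/0.153254) = 1.5 × 0.740127 ≈ 1.1102

1.1102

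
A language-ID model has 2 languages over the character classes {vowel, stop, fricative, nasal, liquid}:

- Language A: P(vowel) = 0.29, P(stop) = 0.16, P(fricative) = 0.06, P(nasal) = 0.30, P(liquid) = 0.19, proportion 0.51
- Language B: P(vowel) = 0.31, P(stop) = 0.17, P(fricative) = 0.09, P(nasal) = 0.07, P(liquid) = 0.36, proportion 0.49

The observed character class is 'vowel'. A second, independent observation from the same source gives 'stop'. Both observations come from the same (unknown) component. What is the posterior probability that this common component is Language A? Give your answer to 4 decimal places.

0.4782

Posterior ∝ prior × likelihood, so P(k | x) ∝ P(Z=k) f_k(x); normalise over all components.
Since both observations come from the same component, the likelihood for component k is f_k(x₁)·f_k(x₂).
  L_A = [0.29] × [0.16] = 0.0464
  L_B = [0.31] × [0.17] = 0.0527
Multiply by the mixture weights:
  P(Z=A)·L_A = 0.51 × 0.0464 = 0.023664
  P(Z=B)·L_B = 0.49 × 0.0527 = 0.025823
Marginal: 0.023664 + 0.025823 = 0.049487
So the posterior for Language A is 0.023664 / 0.049487 ≈ 0.4782.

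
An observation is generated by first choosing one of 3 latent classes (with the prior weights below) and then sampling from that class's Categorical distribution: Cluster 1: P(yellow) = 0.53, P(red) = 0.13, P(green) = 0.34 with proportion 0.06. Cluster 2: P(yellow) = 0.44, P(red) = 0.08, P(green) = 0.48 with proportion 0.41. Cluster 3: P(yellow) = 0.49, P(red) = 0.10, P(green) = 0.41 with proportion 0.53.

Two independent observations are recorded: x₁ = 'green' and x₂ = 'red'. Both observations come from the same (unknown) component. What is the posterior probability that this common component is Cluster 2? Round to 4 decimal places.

By Bayes' theorem, P(k | x) = π_k f_k(x) / Σ_j π_j f_j(x).
Since both observations come from the same component, the likelihood for component k is f_k(x₁)·f_k(x₂).
  L_1 = [0.34] × [0.13] = 0.0442
  L_2 = [0.48] × [0.08] = 0.0384
  L_3 = [0.41] × [0.1] = 0.041
Weight by the priors:
  π_1·L_1 = 0.06 × 0.0442 = 0.002652
  π_2·L_2 = 0.41 × 0.0384 = 0.015744
  π_3·L_3 = 0.53 × 0.041 = 0.02173
Normaliser: 0.002652 + 0.015744 + 0.02173 = 0.040126
So the posterior for Cluster 2 is 0.015744 / 0.040126 ≈ 0.3924.

0.3924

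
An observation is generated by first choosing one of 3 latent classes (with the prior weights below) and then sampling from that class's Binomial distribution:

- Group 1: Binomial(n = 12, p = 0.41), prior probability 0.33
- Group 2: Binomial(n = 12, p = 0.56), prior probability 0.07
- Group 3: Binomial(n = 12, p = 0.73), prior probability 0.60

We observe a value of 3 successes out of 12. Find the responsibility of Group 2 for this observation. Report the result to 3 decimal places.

0.037

The responsibility of component k is π_k f_k(x) divided by Σ_j π_j f_j(x).
Binomial probabilities:
  p_1 = 0.131354
  p_2 = 0.0238815
  p_3 = 0.000652627
Prior × likelihood for each component:
  π_1·p_1 = 0.33 × 0.131354 = 0.0433467
  π_2·p_2 = 0.07 × 0.0238815 = 0.0016717
  π_3·p_3 = 0.60 × 0.000652627 = 0.000391576
Sum: 0.0433467 + 0.0016717 + 0.000391576 = 0.04541
P(Group 2 | data) = 0.0016717 / 0.04541 ≈ 0.037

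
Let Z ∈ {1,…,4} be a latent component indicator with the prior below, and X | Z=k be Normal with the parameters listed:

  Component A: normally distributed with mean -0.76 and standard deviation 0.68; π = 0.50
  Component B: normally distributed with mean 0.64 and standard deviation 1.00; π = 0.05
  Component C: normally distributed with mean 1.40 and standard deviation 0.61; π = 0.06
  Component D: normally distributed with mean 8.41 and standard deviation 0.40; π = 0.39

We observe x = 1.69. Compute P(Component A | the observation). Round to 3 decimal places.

By Bayes' theorem, P(k | x) = P(Z=k) f_k(x) / Σ_j P(Z=j) f_j(x).
Component likelihoods at x = 1.69:
  f_A = (1/(0.68·√(2π)))·exp(−(1.69−-0.76)²/(2·0.68²)) = 0.586680·exp(-6.49059) = 0.000890374
  f_B = (1/(1.00·√(2π)))·exp(−(1.69−0.64)²/(2·1.00²)) = 0.398942·exp(-0.55125) = 0.229882
  f_C = (1/(0.61·√(2π)))·exp(−(1.69−1.40)²/(2·0.61²)) = 0.654004·exp(-0.11301) = 0.58412
  f_D = (1/(0.40·√(2π)))·exp(−(1.69−8.41)²/(2·0.40²)) = 0.997356·exp(-141.12000) = 5.14296e-62
Unnormalised posteriors:
  P(Z=A)·f_A = 0.50 × 0.000890374 = 0.000445187
  P(Z=B)·f_B = 0.05 × 0.229882 = 0.0114941
  P(Z=C)·f_C = 0.06 × 0.58412 = 0.0350472
  P(Z=D)·f_D = 0.39 × 5.14296e-62 = 2.00575e-62
Normaliser: 0.000445187 + 0.0114941 + 0.0350472 + 2.00575e-62 = 0.0469865
So the posterior for Component A is 0.000445187 / 0.0469865 ≈ 0.009.

0.009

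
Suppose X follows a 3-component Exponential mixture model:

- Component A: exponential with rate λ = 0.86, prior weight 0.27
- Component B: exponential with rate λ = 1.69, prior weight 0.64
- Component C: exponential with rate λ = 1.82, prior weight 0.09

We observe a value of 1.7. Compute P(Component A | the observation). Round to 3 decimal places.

0.440

Apply Bayes' rule: the posterior for each component is proportional to its prior times its likelihood at x.
Component likelihoods at x = 1.7:
  p_A = 0.86·e^(−0.86·1.7) = 0.86·e^(−1.4620) = 0.199324
  p_B = 1.69·e^(−1.69·1.7) = 1.69·e^(−2.8730) = 0.0955342
  p_C = 1.82·e^(−1.82·1.7) = 1.82·e^(−3.0940) = 0.082483
Unnormalised posteriors:
  π_A·p_A = 0.27 × 0.199324 = 0.0538175
  π_B·p_B = 0.64 × 0.0955342 = 0.0611419
  π_C·p_C = 0.09 × 0.082483 = 0.00742347
Marginal: 0.0538175 + 0.0611419 + 0.00742347 = 0.122383
P(Component A | data) = 0.0538175 / 0.122383 ≈ 0.440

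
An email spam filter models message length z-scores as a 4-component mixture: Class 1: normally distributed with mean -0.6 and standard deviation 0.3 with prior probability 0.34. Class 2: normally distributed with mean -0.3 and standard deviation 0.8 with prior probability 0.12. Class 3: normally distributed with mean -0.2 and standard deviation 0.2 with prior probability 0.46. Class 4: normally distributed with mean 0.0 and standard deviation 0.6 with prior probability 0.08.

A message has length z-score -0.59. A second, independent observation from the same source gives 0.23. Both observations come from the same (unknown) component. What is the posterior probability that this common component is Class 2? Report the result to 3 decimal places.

0.271

Apply Bayes' rule: the posterior for each component is proportional to its prior times its likelihood at x.
Since both observations come from the same component, the likelihood for component k is f_k(x₁)·f_k(x₂).
  L_1 = [(1/(0.3·√(2π)))·exp(−(-0.59−-0.6)²/(2·0.3²)) = 1.329808·exp(-0.00056) = 1.32907] × [0.0289499] = 0.0384764
  L_2 = [(1/(0.8·√(2π)))·exp(−(-0.59−-0.3)²/(2·0.8²)) = 0.498678·exp(-0.06570) = 0.466966] × [0.400417] = 0.186981
  L_3 = [(1/(0.2·√(2π)))·exp(−(-0.59−-0.2)²/(2·0.2²)) = 1.994711·exp(-1.90125) = 0.297974] × [0.19775] = 0.0589243
  L_4 = [(1/(0.6·√(2π)))·exp(−(-0.59−0.0)²/(2·0.6²)) = 0.664904·exp(-0.48347) = 0.410005] × [0.617803] = 0.253303
Unnormalised posteriors:
  π_1·L_1 = 0.34 × 0.0384764 = 0.013082
  π_2·L_2 = 0.12 × 0.186981 = 0.0224378
  π_3·L_3 = 0.46 × 0.0589243 = 0.0271052
  π_4·L_4 = 0.08 × 0.253303 = 0.0202642
Marginal: 0.013082 + 0.0224378 + 0.0271052 + 0.0202642 = 0.0828892
P(Class 2 | data) ≈ 0.271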